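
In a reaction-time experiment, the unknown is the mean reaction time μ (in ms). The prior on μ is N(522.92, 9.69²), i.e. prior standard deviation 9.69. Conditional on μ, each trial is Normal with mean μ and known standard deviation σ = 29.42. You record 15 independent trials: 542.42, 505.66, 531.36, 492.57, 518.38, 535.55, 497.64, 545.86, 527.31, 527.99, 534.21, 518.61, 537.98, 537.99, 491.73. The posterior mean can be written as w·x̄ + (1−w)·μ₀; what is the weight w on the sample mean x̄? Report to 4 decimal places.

0.6194

For Normal data with known variance σ², a Normal(μ₀, σ₀²) prior on μ is conjugate. Posterior precision = 1/σ₀² + n/σ²; posterior mean is the precision-weighted average of μ₀ and x̄.
σ₀² = 9.69² = 93.8961, σ² = 29.42² = 865.5364. Prior precision 1/σ₀² = 1/93.8961; data precision n/σ² = 15/865.5364.
w = (n/σ²)/(1/σ₀² + n/σ²) = n·σ₀²/(σ² + n·σ₀²) = 15·93.8961/(865.5364 + 15·93.8961) = 1408.4415/2273.9779 = 0.6194.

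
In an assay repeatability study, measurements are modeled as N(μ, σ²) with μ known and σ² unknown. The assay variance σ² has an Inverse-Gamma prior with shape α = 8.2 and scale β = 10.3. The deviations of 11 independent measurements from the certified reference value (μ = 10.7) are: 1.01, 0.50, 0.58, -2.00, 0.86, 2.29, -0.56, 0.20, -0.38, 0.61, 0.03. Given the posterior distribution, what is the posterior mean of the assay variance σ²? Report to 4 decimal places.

1.3016

With known mean μ and an Inverse-Gamma(α, β) prior on σ², the Normal likelihood is conjugate: posterior is Inv-Gamma(α + n/2, β + Σ(xᵢ−μ)²/2).
Σ(xᵢ−μ)² = (1.01)² + (0.50)² + (0.58)² + (-2.00)² + (0.86)² + (2.29)² + (-0.56)² + (0.20)² + (-0.38)² + (0.61)² + (0.03)² = 12.4612.
Posterior: Inv-Gamma(8.2 + 11/2, 10.3 + 12.4612/2) = Inv-Gamma(13.70, 16.53060).
E[σ²|data] = β/(α−1) = 16.53060/12.70 = 1.3016.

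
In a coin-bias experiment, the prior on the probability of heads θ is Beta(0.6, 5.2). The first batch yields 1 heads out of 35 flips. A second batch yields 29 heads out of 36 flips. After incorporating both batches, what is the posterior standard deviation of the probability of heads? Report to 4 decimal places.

The Beta prior is conjugate to a Binomial/Bernoulli likelihood; the update adds successes to α and failures to β.
After batch 1: Beta(0.6+1, 5.2+34) = Beta(1.6, 39.2).
After batch 2: Beta(1.6+29, 39.2+7) = Beta(30.6, 46.2).
Var = αβ/((α+β)²(α+β+1)) = 30.6·46.2/(76.8²·77.8) = 0.00308078; SD = √0.00308078 = 0.0555.

0.0555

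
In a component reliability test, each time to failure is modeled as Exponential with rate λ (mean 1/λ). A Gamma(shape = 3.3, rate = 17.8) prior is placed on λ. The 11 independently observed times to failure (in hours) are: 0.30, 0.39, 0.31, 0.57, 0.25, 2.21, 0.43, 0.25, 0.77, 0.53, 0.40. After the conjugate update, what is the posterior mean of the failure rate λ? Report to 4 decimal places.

With a Gamma(shape α, rate β) prior on the exponential rate λ, the posterior after n observations with total T = Σxᵢ is Gamma(α+n, β+T).
Sum of observations T = 6.41 hours; n = 11.
Posterior: Gamma(3.3+11, 17.8+6.41) = Gamma(14.3, 24.21).
Posterior mean of λ = α/β = 14.3/24.21 = 0.5907.

0.5907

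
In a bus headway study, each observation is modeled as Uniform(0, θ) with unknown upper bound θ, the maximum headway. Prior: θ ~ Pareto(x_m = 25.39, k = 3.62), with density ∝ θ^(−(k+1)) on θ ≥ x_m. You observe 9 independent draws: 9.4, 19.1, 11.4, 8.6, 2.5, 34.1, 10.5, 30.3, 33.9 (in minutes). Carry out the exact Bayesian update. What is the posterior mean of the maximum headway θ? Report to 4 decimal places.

A Pareto(scale x_m, shape k) prior on the upper bound θ of Uniform(0, θ) is conjugate: posterior is Pareto(max(x_m, max xᵢ), k + n).
Sample maximum = 34.1; prior scale x_m = 25.39 → posterior scale = max = 34.10.
Posterior shape = 3.62 + 9 = 12.62.
E[θ|data] = k·x_m/(k−1) = 12.62·34.10/11.62 = 37.0346.

37.0346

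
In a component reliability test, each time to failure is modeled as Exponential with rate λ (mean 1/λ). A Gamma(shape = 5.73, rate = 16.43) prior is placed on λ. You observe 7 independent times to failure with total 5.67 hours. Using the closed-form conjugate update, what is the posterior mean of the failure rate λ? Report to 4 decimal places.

0.5760

With a Gamma(shape α, rate β) prior on the exponential rate λ, the posterior after n observations with total T = Σxᵢ is Gamma(α+n, β+T).
Posterior: Gamma(5.73+7, 16.43+5.67) = Gamma(12.73, 22.10).
Posterior mean of λ = α/β = 12.73/22.10 = 0.5760.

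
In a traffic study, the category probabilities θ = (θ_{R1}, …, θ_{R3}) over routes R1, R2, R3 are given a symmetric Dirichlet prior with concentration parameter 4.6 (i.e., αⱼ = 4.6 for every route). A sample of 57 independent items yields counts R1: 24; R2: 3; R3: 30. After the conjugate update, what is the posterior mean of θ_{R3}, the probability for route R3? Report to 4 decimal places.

The Dirichlet prior is conjugate to the Multinomial likelihood: each posterior αⱼ = prior αⱼ + observed count nⱼ.
Posterior concentration: (28.6, 7.6, 34.6), total = 70.8.
E[θ_{R3}|data] = α_{R3}/Σα = 34.6/70.8 = 0.4887.

0.4887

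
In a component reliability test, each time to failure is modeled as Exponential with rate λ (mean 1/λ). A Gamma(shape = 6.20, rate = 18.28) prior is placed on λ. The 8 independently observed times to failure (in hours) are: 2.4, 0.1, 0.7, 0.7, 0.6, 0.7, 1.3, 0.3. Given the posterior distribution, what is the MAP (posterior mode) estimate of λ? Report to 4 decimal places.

With a Gamma(shape α, rate β) prior on the exponential rate λ, the posterior after n observations with total T = Σxᵢ is Gamma(α+n, β+T).
Sum of observations T = 6.8 hours; n = 8.
Posterior: Gamma(6.20+8, 18.28+6.8) = Gamma(14.20, 25.08).
Mode = (α−1)/β = 0.5263.

0.5263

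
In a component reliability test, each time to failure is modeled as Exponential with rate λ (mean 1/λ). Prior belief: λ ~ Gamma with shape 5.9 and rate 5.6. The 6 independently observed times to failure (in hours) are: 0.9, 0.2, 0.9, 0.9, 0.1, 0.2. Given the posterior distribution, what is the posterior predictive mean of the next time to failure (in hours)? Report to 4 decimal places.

With a Gamma(shape α, rate β) prior on the exponential rate λ, the posterior after n observations with total T = Σxᵢ is Gamma(α+n, β+T).
Sum of observations T = 3.2 hours; n = 6.
Posterior: Gamma(5.9+6, 5.6+3.2) = Gamma(11.9, 8.8).
The predictive distribution for the next observation is Lomax; its mean is β/(α−1) = 8.8/10.9 = 0.8073.

0.8073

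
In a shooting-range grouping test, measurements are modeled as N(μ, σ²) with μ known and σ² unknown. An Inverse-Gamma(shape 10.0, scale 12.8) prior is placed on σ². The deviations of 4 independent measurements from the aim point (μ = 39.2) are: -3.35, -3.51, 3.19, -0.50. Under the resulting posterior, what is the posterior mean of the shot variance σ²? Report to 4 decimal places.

With known mean μ and an Inverse-Gamma(α, β) prior on σ², the Normal likelihood is conjugate: posterior is Inv-Gamma(α + n/2, β + Σ(xᵢ−μ)²/2).
Σ(xᵢ−μ)² = (-3.35)² + (-3.51)² + (3.19)² + (-0.50)² = 33.9687.
Posterior: Inv-Gamma(10.0 + 4/2, 12.8 + 33.9687/2) = Inv-Gamma(12.00, 29.78435).
E[σ²|data] = β/(α−1) = 29.78435/11.00 = 2.7077.

2.7077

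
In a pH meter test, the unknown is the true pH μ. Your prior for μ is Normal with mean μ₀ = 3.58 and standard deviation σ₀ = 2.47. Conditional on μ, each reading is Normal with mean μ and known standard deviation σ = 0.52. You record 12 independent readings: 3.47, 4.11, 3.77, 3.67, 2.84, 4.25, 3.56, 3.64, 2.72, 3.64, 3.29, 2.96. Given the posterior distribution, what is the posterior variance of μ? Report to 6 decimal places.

0.022450

For Normal data with known variance σ², a Normal(μ₀, σ₀²) prior on μ is conjugate. Posterior precision = 1/σ₀² + n/σ²; posterior mean is the precision-weighted average of μ₀ and x̄.
σ₀² = 2.47² = 6.1009, σ² = 0.52² = 0.2704; σ² + n·σ₀² = 0.2704 + 12·6.1009 = 73.4812.
Posterior precision = 1/σ₀² + n/σ² = 1/6.1009 + 12/0.2704 = (σ² + n·σ₀²)/(σ₀²σ²) = 73.4812/(6.1009·0.2704); posterior variance σₙ² = σ₀²σ²/(σ² + n·σ₀²) = 6.1009·0.2704/73.4812 = 0.022450.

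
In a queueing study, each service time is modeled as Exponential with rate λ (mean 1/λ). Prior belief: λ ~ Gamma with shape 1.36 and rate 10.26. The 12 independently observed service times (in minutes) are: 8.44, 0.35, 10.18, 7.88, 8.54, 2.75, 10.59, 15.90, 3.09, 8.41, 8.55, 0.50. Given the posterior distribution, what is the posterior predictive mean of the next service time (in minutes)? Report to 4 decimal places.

7.7217

With a Gamma(shape α, rate β) prior on the exponential rate λ, the posterior after n observations with total T = Σxᵢ is Gamma(α+n, β+T).
Sum of observations T = 85.18 minutes; n = 12.
Posterior: Gamma(1.36+12, 10.26+85.18) = Gamma(13.36, 95.44).
The predictive distribution for the next observation is Lomax; its mean is β/(α−1) = 95.44/12.36 = 7.7217.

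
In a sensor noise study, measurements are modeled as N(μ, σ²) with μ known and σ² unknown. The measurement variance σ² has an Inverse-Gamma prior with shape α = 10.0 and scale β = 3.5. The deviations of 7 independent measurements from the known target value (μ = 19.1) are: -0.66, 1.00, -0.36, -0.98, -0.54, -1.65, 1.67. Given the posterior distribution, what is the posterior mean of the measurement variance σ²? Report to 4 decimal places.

With known mean μ and an Inverse-Gamma(α, β) prior on σ², the Normal likelihood is conjugate: posterior is Inv-Gamma(α + n/2, β + Σ(xᵢ−μ)²/2).
Σ(xᵢ−μ)² = (-0.66)² + (1.00)² + (-0.36)² + (-0.98)² + (-0.54)² + (-1.65)² + (1.67)² = 8.3286.
Posterior: Inv-Gamma(10.0 + 7/2, 3.5 + 8.3286/2) = Inv-Gamma(13.50, 7.66430).
E[σ²|data] = β/(α−1) = 7.66430/12.50 = 0.6131.

0.6131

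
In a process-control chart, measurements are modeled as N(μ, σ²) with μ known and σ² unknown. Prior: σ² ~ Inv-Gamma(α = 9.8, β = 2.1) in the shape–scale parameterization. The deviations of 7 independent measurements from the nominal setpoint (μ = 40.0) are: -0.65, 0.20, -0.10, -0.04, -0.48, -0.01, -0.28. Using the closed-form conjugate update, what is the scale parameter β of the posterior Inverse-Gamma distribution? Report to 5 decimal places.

With known mean μ and an Inverse-Gamma(α, β) prior on σ², the Normal likelihood is conjugate: posterior is Inv-Gamma(α + n/2, β + Σ(xᵢ−μ)²/2).
Σ(xᵢ−μ)² = (-0.65)² + (0.20)² + (-0.10)² + (-0.04)² + (-0.48)² + (-0.01)² + (-0.28)² = 0.7830.
Posterior: Inv-Gamma(9.8 + 7/2, 2.1 + 0.7830/2) = Inv-Gamma(13.30, 2.49150).
Posterior β = 2.49150.

2.49150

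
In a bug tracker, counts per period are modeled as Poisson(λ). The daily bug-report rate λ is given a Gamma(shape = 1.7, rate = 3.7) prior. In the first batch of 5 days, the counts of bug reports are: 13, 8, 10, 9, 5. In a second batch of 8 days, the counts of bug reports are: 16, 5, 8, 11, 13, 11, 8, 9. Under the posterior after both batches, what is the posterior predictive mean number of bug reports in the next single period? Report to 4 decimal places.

With a Gamma(shape α, rate β) prior, the Poisson likelihood is conjugate: the posterior is Gamma(α + ΣXᵢ, β + n).
Batch 1: sum of counts S = 45 over n = 5 days.
After batch 1: Gamma(α+S, β+n) = Gamma(1.7+45, 3.7+5) = Gamma(46.7, 8.7).
Batch 2: sum of counts S = 81 over n = 8 days.
After batch 2: Gamma(α+S, β+n) = Gamma(46.7+81, 8.7+8) = Gamma(127.7, 16.7).
The predictive distribution for one future period is NegBinom with mean α/β = 7.6467.

7.6467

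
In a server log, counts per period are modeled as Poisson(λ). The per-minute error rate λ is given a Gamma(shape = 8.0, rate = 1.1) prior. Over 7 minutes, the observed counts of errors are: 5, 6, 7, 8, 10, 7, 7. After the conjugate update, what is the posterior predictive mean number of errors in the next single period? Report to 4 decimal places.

7.1605

With a Gamma(shape α, rate β) prior, the Poisson likelihood is conjugate: the posterior is Gamma(α + ΣXᵢ, β + n).
Sum of counts S = 50 over n = 7 minutes.
Posterior: Gamma(α+S, β+n) = Gamma(8.0+50, 1.1+7) = Gamma(58.0, 8.1).
The predictive distribution for one future period is NegBinom with mean α/β = 7.1605.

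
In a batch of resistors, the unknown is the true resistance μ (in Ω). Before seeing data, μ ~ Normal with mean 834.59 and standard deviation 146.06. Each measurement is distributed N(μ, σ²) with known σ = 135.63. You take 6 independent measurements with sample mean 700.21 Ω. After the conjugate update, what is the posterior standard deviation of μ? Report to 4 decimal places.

51.7752

For Normal data with known variance σ², a Normal(μ₀, σ₀²) prior on μ is conjugate. Posterior precision = 1/σ₀² + n/σ²; posterior mean is the precision-weighted average of μ₀ and x̄.
σ₀² = 146.06² = 21333.5236, σ² = 135.63² = 18395.4969; σ² + n·σ₀² = 18395.4969 + 6·21333.5236 = 146396.6385.
Posterior precision = 1/σ₀² + n/σ² = 1/21333.5236 + 6/18395.4969 = (σ² + n·σ₀²)/(σ₀²σ²) = 146396.6385/(21333.5236·18395.4969); posterior variance σₙ² = σ₀²σ²/(σ² + n·σ₀²) = 21333.5236·18395.4969/146396.6385 = 2680.667885.
Posterior SD = √σₙ² = √(21333.5236·18395.4969/146396.6385) = 51.7752.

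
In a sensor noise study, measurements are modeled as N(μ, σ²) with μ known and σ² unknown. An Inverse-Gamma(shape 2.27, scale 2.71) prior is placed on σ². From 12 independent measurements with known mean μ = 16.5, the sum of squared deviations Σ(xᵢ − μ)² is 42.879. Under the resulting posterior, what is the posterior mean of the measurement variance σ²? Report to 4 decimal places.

With known mean μ and an Inverse-Gamma(α, β) prior on σ², the Normal likelihood is conjugate: posterior is Inv-Gamma(α + n/2, β + Σ(xᵢ−μ)²/2).
Posterior: Inv-Gamma(2.27 + 12/2, 2.71 + 42.879/2) = Inv-Gamma(8.27, 24.1495).
E[σ²|data] = β/(α−1) = 24.1495/7.27 = 3.3218.

3.3218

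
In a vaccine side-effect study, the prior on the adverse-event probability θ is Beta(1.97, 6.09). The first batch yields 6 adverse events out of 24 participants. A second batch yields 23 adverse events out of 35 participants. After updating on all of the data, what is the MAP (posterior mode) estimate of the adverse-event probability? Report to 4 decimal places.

The Beta prior is conjugate to a Binomial/Bernoulli likelihood; the update adds successes to α and failures to β.
After batch 1: Beta(1.97+6, 6.09+18) = Beta(7.97, 24.09).
After batch 2: Beta(7.97+23, 24.09+12) = Beta(30.97, 36.09).
Mode of Beta(a,b) for a,b>1 is (a−1)/(a+b−2) = 29.97/65.06 = 0.4607.

0.4607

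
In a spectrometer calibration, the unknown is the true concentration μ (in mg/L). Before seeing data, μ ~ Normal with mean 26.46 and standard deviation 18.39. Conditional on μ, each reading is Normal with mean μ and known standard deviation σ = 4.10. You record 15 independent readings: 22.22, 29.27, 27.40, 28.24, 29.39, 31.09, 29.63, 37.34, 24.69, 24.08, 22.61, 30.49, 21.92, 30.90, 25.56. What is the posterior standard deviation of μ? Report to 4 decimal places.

1.0569

For Normal data with known variance σ², a Normal(μ₀, σ₀²) prior on μ is conjugate. Posterior precision = 1/σ₀² + n/σ²; posterior mean is the precision-weighted average of μ₀ and x̄.
σ₀² = 18.39² = 338.1921, σ² = 4.10² = 16.81; σ² + n·σ₀² = 16.81 + 15·338.1921 = 5089.6915.
Posterior precision = 1/σ₀² + n/σ² = 1/338.1921 + 15/16.81 = (σ² + n·σ₀²)/(σ₀²σ²) = 5089.6915/(338.1921·16.81); posterior variance σₙ² = σ₀²σ²/(σ² + n·σ₀²) = 338.1921·16.81/5089.6915 = 1.116965.
Posterior SD = √σₙ² = √(338.1921·16.81/5089.6915) = 1.0569.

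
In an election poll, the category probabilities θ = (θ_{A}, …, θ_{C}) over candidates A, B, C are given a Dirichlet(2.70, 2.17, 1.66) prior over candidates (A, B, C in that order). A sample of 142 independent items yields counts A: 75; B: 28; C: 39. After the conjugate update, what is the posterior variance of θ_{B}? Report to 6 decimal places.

0.001082

The Dirichlet prior is conjugate to the Multinomial likelihood: each posterior αⱼ = prior αⱼ + observed count nⱼ.
Posterior concentration: (77.70, 30.17, 40.66), total = 148.53.
Var[θ_j] = α_j(Σα−α_j)/((Σα)²(Σα+1)) = 30.17·118.36/(148.53²·149.53) = 0.001082.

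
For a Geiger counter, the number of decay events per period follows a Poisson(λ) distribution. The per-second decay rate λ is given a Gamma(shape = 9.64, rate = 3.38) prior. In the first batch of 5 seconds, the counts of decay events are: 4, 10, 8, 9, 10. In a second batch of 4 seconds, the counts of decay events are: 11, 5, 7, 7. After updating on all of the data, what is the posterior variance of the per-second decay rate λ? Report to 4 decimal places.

0.5261

With a Gamma(shape α, rate β) prior, the Poisson likelihood is conjugate: the posterior is Gamma(α + ΣXᵢ, β + n).
Batch 1: sum of counts S = 41 over n = 5 seconds.
After batch 1: Gamma(α+S, β+n) = Gamma(9.64+41, 3.38+5) = Gamma(50.64, 8.38).
Batch 2: sum of counts S = 30 over n = 4 seconds.
After batch 2: Gamma(α+S, β+n) = Gamma(50.64+30, 8.38+4) = Gamma(80.64, 12.38).
Var = α/β² = 80.64/12.38² = 0.5261.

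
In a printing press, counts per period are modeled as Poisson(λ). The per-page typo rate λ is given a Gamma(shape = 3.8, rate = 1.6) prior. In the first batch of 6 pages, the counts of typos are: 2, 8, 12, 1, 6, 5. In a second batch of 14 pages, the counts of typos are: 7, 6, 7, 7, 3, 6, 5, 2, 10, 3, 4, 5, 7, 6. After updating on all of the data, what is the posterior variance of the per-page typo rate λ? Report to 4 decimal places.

With a Gamma(shape α, rate β) prior, the Poisson likelihood is conjugate: the posterior is Gamma(α + ΣXᵢ, β + n).
Batch 1: sum of counts S = 34 over n = 6 pages.
After batch 1: Gamma(α+S, β+n) = Gamma(3.8+34, 1.6+6) = Gamma(37.8, 7.6).
Batch 2: sum of counts S = 78 over n = 14 pages.
After batch 2: Gamma(α+S, β+n) = Gamma(37.8+78, 7.6+14) = Gamma(115.8, 21.6).
Var = α/β² = 115.8/21.6² = 0.2482.

0.2482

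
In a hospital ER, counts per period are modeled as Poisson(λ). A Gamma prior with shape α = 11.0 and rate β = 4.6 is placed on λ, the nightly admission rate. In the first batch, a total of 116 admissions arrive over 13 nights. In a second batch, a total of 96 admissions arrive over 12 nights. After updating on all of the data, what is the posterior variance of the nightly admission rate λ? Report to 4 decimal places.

0.2545

With a Gamma(shape α, rate β) prior, the Poisson likelihood is conjugate: the posterior is Gamma(α + ΣXᵢ, β + n).
After batch 1: Gamma(α+S, β+n) = Gamma(11.0+116, 4.6+13) = Gamma(127.0, 17.6).
After batch 2: Gamma(α+S, β+n) = Gamma(127.0+96, 17.6+12) = Gamma(223.0, 29.6).
Var = α/β² = 223.0/29.6² = 0.2545.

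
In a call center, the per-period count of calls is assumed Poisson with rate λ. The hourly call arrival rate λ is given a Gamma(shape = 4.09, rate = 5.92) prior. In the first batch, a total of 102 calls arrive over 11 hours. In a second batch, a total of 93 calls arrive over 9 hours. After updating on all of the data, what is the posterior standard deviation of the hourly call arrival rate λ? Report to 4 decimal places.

With a Gamma(shape α, rate β) prior, the Poisson likelihood is conjugate: the posterior is Gamma(α + ΣXᵢ, β + n).
After batch 1: Gamma(α+S, β+n) = Gamma(4.09+102, 5.92+11) = Gamma(106.09, 16.92).
After batch 2: Gamma(α+S, β+n) = Gamma(106.09+93, 16.92+9) = Gamma(199.09, 25.92).
SD = √α/β = √199.09/25.92 = 0.5444.

0.5444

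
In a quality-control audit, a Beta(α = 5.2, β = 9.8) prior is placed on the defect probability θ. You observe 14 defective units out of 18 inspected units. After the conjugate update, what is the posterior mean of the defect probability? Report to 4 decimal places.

The Beta prior is conjugate to a Binomial/Bernoulli likelihood; the update adds successes to α and failures to β.
Posterior: Beta(α+k, β+n−k) = Beta(5.2+14, 9.8+4) = Beta(19.2, 13.8).
Posterior mean = α/(α+β) = 19.2/33.0 = 0.5818.

0.5818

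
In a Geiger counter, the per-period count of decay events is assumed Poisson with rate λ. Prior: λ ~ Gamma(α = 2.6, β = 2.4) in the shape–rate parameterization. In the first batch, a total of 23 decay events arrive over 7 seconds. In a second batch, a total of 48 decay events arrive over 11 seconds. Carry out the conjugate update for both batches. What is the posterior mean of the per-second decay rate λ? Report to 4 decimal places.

3.6078

With a Gamma(shape α, rate β) prior, the Poisson likelihood is conjugate: the posterior is Gamma(α + ΣXᵢ, β + n).
After batch 1: Gamma(α+S, β+n) = Gamma(2.6+23, 2.4+7) = Gamma(25.6, 9.4).
After batch 2: Gamma(α+S, β+n) = Gamma(25.6+48, 9.4+11) = Gamma(73.6, 20.4).
Posterior mean = α/β = 73.6/20.4 = 3.6078.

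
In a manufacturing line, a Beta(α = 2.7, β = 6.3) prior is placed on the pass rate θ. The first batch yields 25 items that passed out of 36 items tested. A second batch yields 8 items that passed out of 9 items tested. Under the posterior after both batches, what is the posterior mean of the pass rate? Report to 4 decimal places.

The Beta prior is conjugate to a Binomial/Bernoulli likelihood; the update adds successes to α and failures to β.
After batch 1: Beta(2.7+25, 6.3+11) = Beta(27.7, 17.3).
After batch 2: Beta(27.7+8, 17.3+1) = Beta(35.7, 18.3).
Posterior mean = α/(α+β) = 35.7/54.0 = 0.6611.

0.6611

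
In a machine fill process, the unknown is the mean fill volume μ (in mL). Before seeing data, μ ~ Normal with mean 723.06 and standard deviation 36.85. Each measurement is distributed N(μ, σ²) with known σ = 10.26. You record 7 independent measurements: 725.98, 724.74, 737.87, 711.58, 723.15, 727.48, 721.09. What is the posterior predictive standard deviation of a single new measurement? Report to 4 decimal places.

10.9609

For Normal data with known variance σ², a Normal(μ₀, σ₀²) prior on μ is conjugate. Posterior precision = 1/σ₀² + n/σ²; posterior mean is the precision-weighted average of μ₀ and x̄.
σ₀² = 36.85² = 1357.9225, σ² = 10.26² = 105.2676; σ² + n·σ₀² = 105.2676 + 7·1357.9225 = 9610.7251.
Posterior precision = 1/σ₀² + n/σ² = 1/1357.9225 + 7/105.2676 = (σ² + n·σ₀²)/(σ₀²σ²) = 9610.7251/(1357.9225·105.2676); posterior variance σₙ² = σ₀²σ²/(σ² + n·σ₀²) = 1357.9225·105.2676/9610.7251 = 14.873513.
Predictive variance for one new observation = σₙ² + σ² = 1357.9225·105.2676/9610.7251 + 105.2676 = σ²·(σ₀² + 9610.7251)/9610.7251 = 105.2676·10968.6476/9610.7251 = 120.141113; SD = √(105.2676·10968.6476/9610.7251) = 10.9609.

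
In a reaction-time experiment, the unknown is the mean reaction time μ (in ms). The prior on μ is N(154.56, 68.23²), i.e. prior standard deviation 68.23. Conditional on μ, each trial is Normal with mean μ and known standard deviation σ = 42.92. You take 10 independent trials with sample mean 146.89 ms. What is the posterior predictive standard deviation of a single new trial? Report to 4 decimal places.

For Normal data with known variance σ², a Normal(μ₀, σ₀²) prior on μ is conjugate. Posterior precision = 1/σ₀² + n/σ²; posterior mean is the precision-weighted average of μ₀ and x̄.
σ₀² = 68.23² = 4655.3329, σ² = 42.92² = 1842.1264; σ² + n·σ₀² = 1842.1264 + 10·4655.3329 = 48395.4554.
Posterior precision = 1/σ₀² + n/σ² = 1/4655.3329 + 10/1842.1264 = (σ² + n·σ₀²)/(σ₀²σ²) = 48395.4554/(4655.3329·1842.1264); posterior variance σₙ² = σ₀²σ²/(σ² + n·σ₀²) = 4655.3329·1842.1264/48395.4554 = 177.200763.
Predictive variance for one new observation = σₙ² + σ² = 4655.3329·1842.1264/48395.4554 + 1842.1264 = σ²·(σ₀² + 48395.4554)/48395.4554 = 1842.1264·53050.7883/48395.4554 = 2019.327163; SD = √(1842.1264·53050.7883/48395.4554) = 44.9369.

44.9369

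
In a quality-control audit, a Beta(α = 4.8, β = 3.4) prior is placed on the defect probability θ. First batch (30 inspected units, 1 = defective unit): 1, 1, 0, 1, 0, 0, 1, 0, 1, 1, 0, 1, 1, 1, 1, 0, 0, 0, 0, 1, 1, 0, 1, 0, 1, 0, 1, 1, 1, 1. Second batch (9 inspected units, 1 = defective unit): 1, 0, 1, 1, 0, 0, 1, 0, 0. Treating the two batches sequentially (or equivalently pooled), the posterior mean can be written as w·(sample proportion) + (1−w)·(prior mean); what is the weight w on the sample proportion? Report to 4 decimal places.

0.8263

The Beta prior is conjugate to a Binomial/Bernoulli likelihood; the update adds successes to α and failures to β.
Total number of inspected units: n = 30 + 9 = 39.
Posterior mean = (α₀+k)/(α₀+β₀+n) = [n/(α₀+β₀+n)]·(k/n) + [(α₀+β₀)/(α₀+β₀+n)]·α₀/(α₀+β₀), so only n and the prior enter the weight.
The weight on the data is w = n/(α₀+β₀+n) = 39/(4.8+3.4+39) = 39/47.2 = 0.8263.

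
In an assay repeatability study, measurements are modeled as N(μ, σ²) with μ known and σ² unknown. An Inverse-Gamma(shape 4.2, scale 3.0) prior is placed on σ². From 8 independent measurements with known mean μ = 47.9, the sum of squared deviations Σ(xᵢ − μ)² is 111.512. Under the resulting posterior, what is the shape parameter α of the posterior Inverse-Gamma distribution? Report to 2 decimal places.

With known mean μ and an Inverse-Gamma(α, β) prior on σ², the Normal likelihood is conjugate: posterior is Inv-Gamma(α + n/2, β + Σ(xᵢ−μ)²/2).
Posterior: Inv-Gamma(4.2 + 8/2, 3.0 + 111.512/2) = Inv-Gamma(8.20, 58.7560).
Posterior α = 8.20.

8.20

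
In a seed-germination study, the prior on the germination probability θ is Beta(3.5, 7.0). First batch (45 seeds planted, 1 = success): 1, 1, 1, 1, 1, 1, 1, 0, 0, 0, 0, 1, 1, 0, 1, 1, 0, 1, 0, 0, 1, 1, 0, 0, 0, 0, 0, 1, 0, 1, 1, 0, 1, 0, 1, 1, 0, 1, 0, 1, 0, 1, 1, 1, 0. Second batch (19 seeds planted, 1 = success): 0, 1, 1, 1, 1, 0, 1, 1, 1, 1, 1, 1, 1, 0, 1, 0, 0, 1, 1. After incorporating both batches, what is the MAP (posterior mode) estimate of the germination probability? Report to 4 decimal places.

0.5724

The Beta prior is conjugate to a Binomial/Bernoulli likelihood; the update adds successes to α and failures to β.
After batch 1: Beta(3.5+25, 7.0+20) = Beta(28.5, 27.0).
After batch 2: Beta(28.5+14, 27.0+5) = Beta(42.5, 32.0).
Mode of Beta(a,b) for a,b>1 is (a−1)/(a+b−2) = 41.5/72.5 = 0.5724.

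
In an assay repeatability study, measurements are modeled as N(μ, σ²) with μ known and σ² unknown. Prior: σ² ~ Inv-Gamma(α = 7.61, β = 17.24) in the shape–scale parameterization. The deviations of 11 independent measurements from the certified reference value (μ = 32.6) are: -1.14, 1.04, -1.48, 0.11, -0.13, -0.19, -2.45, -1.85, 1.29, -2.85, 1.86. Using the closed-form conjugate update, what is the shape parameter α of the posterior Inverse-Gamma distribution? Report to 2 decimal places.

With known mean μ and an Inverse-Gamma(α, β) prior on σ², the Normal likelihood is conjugate: posterior is Inv-Gamma(α + n/2, β + Σ(xᵢ−μ)²/2).
Σ(xᵢ−μ)² = (-1.14)² + (1.04)² + (-1.48)² + (0.11)² + (-0.13)² + (-0.19)² + (-2.45)² + (-1.85)² + (1.29)² + (-2.85)² + (1.86)² = 27.3079.
Posterior: Inv-Gamma(7.61 + 11/2, 17.24 + 27.3079/2) = Inv-Gamma(13.11, 30.89395).
Posterior α = 13.11.

13.11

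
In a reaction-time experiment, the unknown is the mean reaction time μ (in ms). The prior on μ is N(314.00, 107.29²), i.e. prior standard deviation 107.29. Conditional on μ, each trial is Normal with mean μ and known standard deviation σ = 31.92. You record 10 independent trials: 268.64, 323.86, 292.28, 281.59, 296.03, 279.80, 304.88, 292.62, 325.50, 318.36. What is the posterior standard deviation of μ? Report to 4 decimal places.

For Normal data with known variance σ², a Normal(μ₀, σ₀²) prior on μ is conjugate. Posterior precision = 1/σ₀² + n/σ²; posterior mean is the precision-weighted average of μ₀ and x̄.
σ₀² = 107.29² = 11511.1441, σ² = 31.92² = 1018.8864; σ² + n·σ₀² = 1018.8864 + 10·11511.1441 = 116130.3274.
Posterior precision = 1/σ₀² + n/σ² = 1/11511.1441 + 10/1018.8864 = (σ² + n·σ₀²)/(σ₀²σ²) = 116130.3274/(11511.1441·1018.8864); posterior variance σₙ² = σ₀²σ²/(σ² + n·σ₀²) = 11511.1441·1018.8864/116130.3274 = 100.994705.
Posterior SD = √σₙ² = √(11511.1441·1018.8864/116130.3274) = 10.0496.

10.0496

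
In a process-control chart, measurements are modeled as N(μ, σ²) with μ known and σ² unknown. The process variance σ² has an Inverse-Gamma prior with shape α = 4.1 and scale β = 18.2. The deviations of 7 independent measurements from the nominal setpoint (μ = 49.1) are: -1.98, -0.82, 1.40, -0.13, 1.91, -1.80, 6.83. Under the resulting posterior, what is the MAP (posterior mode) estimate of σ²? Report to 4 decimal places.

5.6109

With known mean μ and an Inverse-Gamma(α, β) prior on σ², the Normal likelihood is conjugate: posterior is Inv-Gamma(α + n/2, β + Σ(xᵢ−μ)²/2).
Σ(xᵢ−μ)² = (-1.98)² + (-0.82)² + (1.40)² + (-0.13)² + (1.91)² + (-1.80)² + (6.83)² = 60.1067.
Posterior: Inv-Gamma(4.1 + 7/2, 18.2 + 60.1067/2) = Inv-Gamma(7.60, 48.25335).
Mode = β/(α+1) = 48.25335/8.60 = 5.6109.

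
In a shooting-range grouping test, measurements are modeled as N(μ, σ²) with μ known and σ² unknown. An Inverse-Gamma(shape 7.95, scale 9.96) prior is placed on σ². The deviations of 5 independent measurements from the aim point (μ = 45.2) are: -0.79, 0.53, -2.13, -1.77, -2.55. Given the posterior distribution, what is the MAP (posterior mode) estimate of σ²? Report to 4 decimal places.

With known mean μ and an Inverse-Gamma(α, β) prior on σ², the Normal likelihood is conjugate: posterior is Inv-Gamma(α + n/2, β + Σ(xᵢ−μ)²/2).
Σ(xᵢ−μ)² = (-0.79)² + (0.53)² + (-2.13)² + (-1.77)² + (-2.55)² = 15.0773.
Posterior: Inv-Gamma(7.95 + 5/2, 9.96 + 15.0773/2) = Inv-Gamma(10.45, 17.49865).
Mode = β/(α+1) = 17.49865/11.45 = 1.5283.

1.5283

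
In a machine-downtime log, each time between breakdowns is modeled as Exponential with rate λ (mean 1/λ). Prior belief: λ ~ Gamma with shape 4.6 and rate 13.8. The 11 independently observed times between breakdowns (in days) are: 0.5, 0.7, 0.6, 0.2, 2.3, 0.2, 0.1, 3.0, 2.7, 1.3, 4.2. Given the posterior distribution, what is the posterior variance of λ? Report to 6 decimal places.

With a Gamma(shape α, rate β) prior on the exponential rate λ, the posterior after n observations with total T = Σxᵢ is Gamma(α+n, β+T).
Sum of observations T = 15.8 days; n = 11.
Posterior: Gamma(4.6+11, 13.8+15.8) = Gamma(15.6, 29.6).
Var = α/β² = 0.017805.

0.017805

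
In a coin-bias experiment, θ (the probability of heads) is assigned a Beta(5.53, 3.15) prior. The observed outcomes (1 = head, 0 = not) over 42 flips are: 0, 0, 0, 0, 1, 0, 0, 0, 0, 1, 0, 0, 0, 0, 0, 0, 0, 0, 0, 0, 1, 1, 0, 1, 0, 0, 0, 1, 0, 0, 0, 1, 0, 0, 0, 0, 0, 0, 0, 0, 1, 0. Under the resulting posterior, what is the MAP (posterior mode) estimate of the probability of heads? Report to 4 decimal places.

0.2574

The Beta prior is conjugate to a Binomial/Bernoulli likelihood; the update adds successes to α and failures to β.
Posterior: Beta(α+k, β+n−k) = Beta(5.53+8, 3.15+34) = Beta(13.53, 37.15).
Mode of Beta(a,b) for a,b>1 is (a−1)/(a+b−2) = 12.53/48.68 = 0.2574.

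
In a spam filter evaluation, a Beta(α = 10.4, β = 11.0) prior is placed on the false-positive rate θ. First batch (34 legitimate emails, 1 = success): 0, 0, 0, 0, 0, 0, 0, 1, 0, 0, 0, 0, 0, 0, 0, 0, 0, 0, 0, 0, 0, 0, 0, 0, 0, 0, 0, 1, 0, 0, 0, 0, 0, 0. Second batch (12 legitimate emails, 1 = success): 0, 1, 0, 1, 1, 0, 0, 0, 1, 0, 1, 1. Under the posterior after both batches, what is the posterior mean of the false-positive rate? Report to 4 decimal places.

0.2730

The Beta prior is conjugate to a Binomial/Bernoulli likelihood; the update adds successes to α and failures to β.
After batch 1: Beta(10.4+2, 11.0+32) = Beta(12.4, 43.0).
After batch 2: Beta(12.4+6, 43.0+6) = Beta(18.4, 49.0).
Posterior mean = α/(α+β) = 18.4/67.4 = 0.2730.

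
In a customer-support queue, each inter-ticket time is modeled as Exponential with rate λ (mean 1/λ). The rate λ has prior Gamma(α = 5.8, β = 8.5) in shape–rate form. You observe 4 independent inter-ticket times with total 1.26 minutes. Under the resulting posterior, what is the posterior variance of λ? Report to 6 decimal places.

With a Gamma(shape α, rate β) prior on the exponential rate λ, the posterior after n observations with total T = Σxᵢ is Gamma(α+n, β+T).
Posterior: Gamma(5.8+4, 8.5+1.26) = Gamma(9.8, 9.76).
Var = α/β² = 0.102879.

0.102879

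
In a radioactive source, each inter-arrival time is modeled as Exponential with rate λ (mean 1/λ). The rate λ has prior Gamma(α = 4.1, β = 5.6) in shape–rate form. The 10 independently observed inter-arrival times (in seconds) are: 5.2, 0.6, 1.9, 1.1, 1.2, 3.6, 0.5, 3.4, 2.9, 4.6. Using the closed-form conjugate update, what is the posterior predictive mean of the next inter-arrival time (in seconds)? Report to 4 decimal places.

With a Gamma(shape α, rate β) prior on the exponential rate λ, the posterior after n observations with total T = Σxᵢ is Gamma(α+n, β+T).
Sum of observations T = 25.0 seconds; n = 10.
Posterior: Gamma(4.1+10, 5.6+25.0) = Gamma(14.1, 30.6).
The predictive distribution for the next observation is Lomax; its mean is β/(α−1) = 30.6/13.1 = 2.3359.

2.3359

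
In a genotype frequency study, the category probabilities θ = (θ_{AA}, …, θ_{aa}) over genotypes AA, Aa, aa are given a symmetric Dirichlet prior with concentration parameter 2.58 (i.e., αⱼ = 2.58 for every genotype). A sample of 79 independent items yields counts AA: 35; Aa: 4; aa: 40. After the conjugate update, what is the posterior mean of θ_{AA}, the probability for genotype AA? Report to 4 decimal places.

The Dirichlet prior is conjugate to the Multinomial likelihood: each posterior αⱼ = prior αⱼ + observed count nⱼ.
Posterior concentration: (37.58, 6.58, 42.58), total = 86.74.
E[θ_{AA}|data] = α_{AA}/Σα = 37.58/86.74 = 0.4332.

0.4332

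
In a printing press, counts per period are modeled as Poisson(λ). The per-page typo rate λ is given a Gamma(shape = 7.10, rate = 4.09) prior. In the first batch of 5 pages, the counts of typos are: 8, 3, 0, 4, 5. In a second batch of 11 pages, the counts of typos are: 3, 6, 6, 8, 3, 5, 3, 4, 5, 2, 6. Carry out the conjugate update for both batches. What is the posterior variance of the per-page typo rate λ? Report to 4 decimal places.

With a Gamma(shape α, rate β) prior, the Poisson likelihood is conjugate: the posterior is Gamma(α + ΣXᵢ, β + n).
Batch 1: sum of counts S = 20 over n = 5 pages.
After batch 1: Gamma(α+S, β+n) = Gamma(7.10+20, 4.09+5) = Gamma(27.10, 9.09).
Batch 2: sum of counts S = 51 over n = 11 pages.
After batch 2: Gamma(α+S, β+n) = Gamma(27.10+51, 9.09+11) = Gamma(78.10, 20.09).
Var = α/β² = 78.10/20.09² = 0.1935.

0.1935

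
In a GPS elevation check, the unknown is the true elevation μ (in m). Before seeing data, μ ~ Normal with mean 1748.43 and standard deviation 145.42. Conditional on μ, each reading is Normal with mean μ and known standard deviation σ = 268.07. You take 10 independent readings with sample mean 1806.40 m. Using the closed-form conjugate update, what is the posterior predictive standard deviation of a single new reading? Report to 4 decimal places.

For Normal data with known variance σ², a Normal(μ₀, σ₀²) prior on μ is conjugate. Posterior precision = 1/σ₀² + n/σ²; posterior mean is the precision-weighted average of μ₀ and x̄.
σ₀² = 145.42² = 21146.9764, σ² = 268.07² = 71861.5249; σ² + n·σ₀² = 71861.5249 + 10·21146.9764 = 283331.2889.
Posterior precision = 1/σ₀² + n/σ² = 1/21146.9764 + 10/71861.5249 = (σ² + n·σ₀²)/(σ₀²σ²) = 283331.2889/(21146.9764·71861.5249); posterior variance σₙ² = σ₀²σ²/(σ² + n·σ₀²) = 21146.9764·71861.5249/283331.2889 = 5363.523305.
Predictive variance for one new observation = σₙ² + σ² = 21146.9764·71861.5249/283331.2889 + 71861.5249 = σ²·(σ₀² + 283331.2889)/283331.2889 = 71861.5249·304478.2653/283331.2889 = 77225.048205; SD = √(71861.5249·304478.2653/283331.2889) = 277.8940.

277.8940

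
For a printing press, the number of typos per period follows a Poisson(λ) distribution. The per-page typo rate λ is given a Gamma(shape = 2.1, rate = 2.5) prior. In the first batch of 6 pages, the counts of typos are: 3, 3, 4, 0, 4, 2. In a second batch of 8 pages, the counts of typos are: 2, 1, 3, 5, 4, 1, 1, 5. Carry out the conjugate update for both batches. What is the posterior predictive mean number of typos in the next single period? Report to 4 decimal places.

With a Gamma(shape α, rate β) prior, the Poisson likelihood is conjugate: the posterior is Gamma(α + ΣXᵢ, β + n).
Batch 1: sum of counts S = 16 over n = 6 pages.
After batch 1: Gamma(α+S, β+n) = Gamma(2.1+16, 2.5+6) = Gamma(18.1, 8.5).
Batch 2: sum of counts S = 22 over n = 8 pages.
After batch 2: Gamma(α+S, β+n) = Gamma(18.1+22, 8.5+8) = Gamma(40.1, 16.5).
The predictive distribution for one future period is NegBinom with mean α/β = 2.4303.

2.4303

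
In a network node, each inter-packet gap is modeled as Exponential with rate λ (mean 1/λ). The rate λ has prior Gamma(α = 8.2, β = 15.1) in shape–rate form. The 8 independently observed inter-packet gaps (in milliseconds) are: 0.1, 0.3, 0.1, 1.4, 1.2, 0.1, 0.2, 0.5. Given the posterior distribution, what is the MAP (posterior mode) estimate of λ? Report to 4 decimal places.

0.8000

With a Gamma(shape α, rate β) prior on the exponential rate λ, the posterior after n observations with total T = Σxᵢ is Gamma(α+n, β+T).
Sum of observations T = 3.9 milliseconds; n = 8.
Posterior: Gamma(8.2+8, 15.1+3.9) = Gamma(16.2, 19.0).
Mode = (α−1)/β = 0.8000.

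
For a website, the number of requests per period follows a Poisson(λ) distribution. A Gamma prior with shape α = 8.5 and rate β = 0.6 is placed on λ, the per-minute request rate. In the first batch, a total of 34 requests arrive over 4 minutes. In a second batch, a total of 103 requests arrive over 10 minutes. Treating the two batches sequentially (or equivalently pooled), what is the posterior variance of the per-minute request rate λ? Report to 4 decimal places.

0.6826

With a Gamma(shape α, rate β) prior, the Poisson likelihood is conjugate: the posterior is Gamma(α + ΣXᵢ, β + n).
After batch 1: Gamma(α+S, β+n) = Gamma(8.5+34, 0.6+4) = Gamma(42.5, 4.6).
After batch 2: Gamma(α+S, β+n) = Gamma(42.5+103, 4.6+10) = Gamma(145.5, 14.6).
Var = α/β² = 145.5/14.6² = 0.6826.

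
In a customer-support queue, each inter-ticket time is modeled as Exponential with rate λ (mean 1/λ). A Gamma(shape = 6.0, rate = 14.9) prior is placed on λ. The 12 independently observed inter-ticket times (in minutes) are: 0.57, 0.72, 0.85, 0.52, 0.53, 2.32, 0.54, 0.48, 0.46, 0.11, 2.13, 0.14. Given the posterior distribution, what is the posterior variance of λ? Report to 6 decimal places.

0.030559

With a Gamma(shape α, rate β) prior on the exponential rate λ, the posterior after n observations with total T = Σxᵢ is Gamma(α+n, β+T).
Sum of observations T = 9.37 minutes; n = 12.
Posterior: Gamma(6.0+12, 14.9+9.37) = Gamma(18.0, 24.27).
Var = α/β² = 0.030559.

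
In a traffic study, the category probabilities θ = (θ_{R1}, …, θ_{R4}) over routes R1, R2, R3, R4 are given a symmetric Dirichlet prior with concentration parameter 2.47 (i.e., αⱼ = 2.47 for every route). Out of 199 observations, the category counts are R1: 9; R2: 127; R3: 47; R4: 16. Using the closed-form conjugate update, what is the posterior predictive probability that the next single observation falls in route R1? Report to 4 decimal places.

0.0549

The Dirichlet prior is conjugate to the Multinomial likelihood: each posterior αⱼ = prior αⱼ + observed count nⱼ.
Posterior concentration: (11.47, 129.47, 49.47, 18.47), total = 208.88.
P(next = R1 | data) = α_{R1}/Σα = 0.0549.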